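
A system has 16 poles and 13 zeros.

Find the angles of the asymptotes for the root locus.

n - m = 16 - 13 = 3. Angles: θk = (2k + 1)·180°/3 = 60°, 180°, 300°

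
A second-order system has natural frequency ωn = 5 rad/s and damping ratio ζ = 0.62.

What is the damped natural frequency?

ωd = ωn√(1 - ζ²) = 5√(1 - 0.62²) = 3.92 rad/s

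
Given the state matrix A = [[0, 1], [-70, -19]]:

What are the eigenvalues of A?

det(A - λI) = λ² - (-19)λ + 70 = (λ - (-5))(λ - (-14)). Eigenvalues: -5, -14.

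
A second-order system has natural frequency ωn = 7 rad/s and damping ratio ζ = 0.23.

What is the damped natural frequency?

ωd = ωn√(1 - ζ²) = 7√(1 - 0.23²) = 6.81 rad/s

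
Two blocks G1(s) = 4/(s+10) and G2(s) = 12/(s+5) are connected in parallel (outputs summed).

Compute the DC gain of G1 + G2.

Parallel: G_eq = G1 + G2. DC gain = G1(0) + G2(0) = 4/10 + 12/5 = 0.4 + 2.4 = 2.8.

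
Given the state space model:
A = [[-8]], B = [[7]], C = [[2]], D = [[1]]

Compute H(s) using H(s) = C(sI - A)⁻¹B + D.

(sI - A)⁻¹ = 1/(s + 8). H(s) = 2×7/(s + 8) + 1 = (s + 22)/(s + 8).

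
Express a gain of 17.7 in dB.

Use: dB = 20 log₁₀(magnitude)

dB = 20 log₁₀(17.7) = 25.0 dB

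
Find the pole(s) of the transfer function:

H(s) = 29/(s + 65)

Pole is where denominator = 0: s + 65 = 0, so s = -65.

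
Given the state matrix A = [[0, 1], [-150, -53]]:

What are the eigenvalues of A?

det(A - λI) = λ² - (-53)λ + 150 = (λ - (-50))(λ - (-3)). Eigenvalues: -50, -3.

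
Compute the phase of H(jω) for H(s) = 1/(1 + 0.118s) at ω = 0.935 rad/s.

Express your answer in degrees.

Phase = -arctan(ωτ) = -arctan(0.935 × 0.118) = -6.3°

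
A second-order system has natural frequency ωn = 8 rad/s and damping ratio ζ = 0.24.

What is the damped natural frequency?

ωd = ωn√(1 - ζ²) = 8√(1 - 0.24²) = 7.77 rad/s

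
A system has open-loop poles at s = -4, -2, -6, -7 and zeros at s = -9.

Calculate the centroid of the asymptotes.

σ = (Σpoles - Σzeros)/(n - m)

σ = (Σpoles - Σzeros)/(n - m) = (-19 - (-9))/(4 - 1) = -10/3 = -3.33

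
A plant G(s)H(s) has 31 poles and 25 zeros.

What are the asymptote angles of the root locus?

n - m = 31 - 25 = 6. Angles: θk = (2k + 1)·180°/6 = 30°, 90°, 150°, 210°, 270°, 330°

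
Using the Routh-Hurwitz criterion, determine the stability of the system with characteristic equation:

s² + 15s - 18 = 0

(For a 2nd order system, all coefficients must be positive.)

Coefficients: 1, 15, -18. c=-18 not positive, so system is unstable.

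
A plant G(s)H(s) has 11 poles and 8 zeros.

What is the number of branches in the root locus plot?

Root locus has n branches where n = number of poles = 11.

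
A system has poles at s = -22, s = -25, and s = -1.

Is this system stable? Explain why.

All poles are in the left half-plane. System is stable.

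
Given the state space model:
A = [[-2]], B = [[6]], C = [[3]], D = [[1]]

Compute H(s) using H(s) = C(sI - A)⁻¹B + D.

(sI - A)⁻¹ = 1/(s + 2). H(s) = 3×6/(s + 2) + 1 = (s + 20)/(s + 2).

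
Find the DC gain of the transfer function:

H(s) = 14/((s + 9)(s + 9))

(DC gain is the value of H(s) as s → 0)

DC gain = H(0) = 14/(9 × 9) = 14/81 = 0.1728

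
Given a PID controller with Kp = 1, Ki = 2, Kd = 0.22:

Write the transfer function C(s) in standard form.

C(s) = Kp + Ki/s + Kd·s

Substituting values: C(s) = 1 + 2/s + 0.22s = (0.22s² + s + 2)/s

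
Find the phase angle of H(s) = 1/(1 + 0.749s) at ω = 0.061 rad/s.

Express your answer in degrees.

Phase = -arctan(ωτ) = -arctan(0.061 × 0.749) = -2.6°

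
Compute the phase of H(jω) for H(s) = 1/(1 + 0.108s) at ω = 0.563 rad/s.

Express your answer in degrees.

Phase = -arctan(ωτ) = -arctan(0.563 × 0.108) = -3.5°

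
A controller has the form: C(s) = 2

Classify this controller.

This is a Proportional (P) controller.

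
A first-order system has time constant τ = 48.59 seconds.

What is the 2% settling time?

For first-order system, 2% settling time ≈ 4τ = 4 × 48.59 = 194.36 s.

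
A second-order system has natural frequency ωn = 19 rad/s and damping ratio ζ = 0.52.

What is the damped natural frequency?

ωd = ωn√(1 - ζ²) = 19√(1 - 0.52²) = 16.23 rad/s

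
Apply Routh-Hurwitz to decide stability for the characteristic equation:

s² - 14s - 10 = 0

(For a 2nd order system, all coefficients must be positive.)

Coefficients: 1, -14, -10. b=-14, c=-10 not positive, so system is unstable.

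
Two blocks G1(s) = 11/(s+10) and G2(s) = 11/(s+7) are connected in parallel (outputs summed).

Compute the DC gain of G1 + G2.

Parallel: G_eq = G1 + G2. DC gain = G1(0) + G2(0) = 11/10 + 11/7 = 1.1 + 1.5714 = 2.6714.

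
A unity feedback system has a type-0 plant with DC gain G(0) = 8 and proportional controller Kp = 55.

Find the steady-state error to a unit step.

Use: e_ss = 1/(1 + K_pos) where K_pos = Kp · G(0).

K_pos = Kp · G(0) = 55 × 8 = 440. e_ss = 1/(1 + 440) = 0.0023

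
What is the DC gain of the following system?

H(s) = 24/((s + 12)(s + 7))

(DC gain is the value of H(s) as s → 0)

DC gain = H(0) = 24/(12 × 7) = 24/84 = 0.2857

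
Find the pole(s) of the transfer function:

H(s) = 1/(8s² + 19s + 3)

Discriminant = 19² - 4×8×3 = 361 - 96 = 265 > 0, so two distinct real poles. Using quadratic formula: s = (-19 ± √265)/(2×8) = (-19 ± √265)/16, with √265 ≈ 16.2788. s₁ ≈ -0.1701, s₂ ≈ -2.2049. Poles: s₁ = -0.1701, s₂ = -2.2049.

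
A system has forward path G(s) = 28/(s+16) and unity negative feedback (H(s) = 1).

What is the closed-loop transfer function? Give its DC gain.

T(s) = G/(1+GH) = [28/(s+16)] / [1 + 28/(s+16)] = 28/(s+16+28) = 28/(s+44). DC gain = 28/44 = 0.6364.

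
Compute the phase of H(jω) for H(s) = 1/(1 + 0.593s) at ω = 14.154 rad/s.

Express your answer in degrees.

Phase = -arctan(ωτ) = -arctan(14.154 × 0.593) = -83.2°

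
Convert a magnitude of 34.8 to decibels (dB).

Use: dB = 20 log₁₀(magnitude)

dB = 20 log₁₀(34.8) = 30.8 dB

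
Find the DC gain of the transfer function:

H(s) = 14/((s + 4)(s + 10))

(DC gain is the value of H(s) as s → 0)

DC gain = H(0) = 14/(4 × 10) = 14/40 = 0.35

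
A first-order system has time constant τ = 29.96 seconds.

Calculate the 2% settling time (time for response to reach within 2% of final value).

For first-order system, 2% settling time ≈ 4τ = 4 × 29.96 = 119.84 s.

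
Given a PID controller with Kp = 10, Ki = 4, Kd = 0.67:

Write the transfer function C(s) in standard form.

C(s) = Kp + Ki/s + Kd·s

Substituting values: C(s) = 10 + 4/s + 0.67s = (0.67s² + 10s + 4)/s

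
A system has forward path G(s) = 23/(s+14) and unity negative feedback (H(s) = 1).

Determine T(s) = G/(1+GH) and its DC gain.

T(s) = G/(1+GH) = [23/(s+14)] / [1 + 23/(s+14)] = 23/(s+14+23) = 23/(s+37). DC gain = 23/37 = 0.6216.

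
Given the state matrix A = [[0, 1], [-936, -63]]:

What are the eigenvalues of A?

det(A - λI) = λ² - (-63)λ + 936 = (λ - (-24))(λ - (-39)). Eigenvalues: -24, -39.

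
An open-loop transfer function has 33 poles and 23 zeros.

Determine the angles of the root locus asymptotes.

n - m = 33 - 23 = 10. Angles: θk = (2k + 1)·180°/10 = 18°, 54°, 90°, 126°, 162°, 198°, 234°, 270°, 306°, 342°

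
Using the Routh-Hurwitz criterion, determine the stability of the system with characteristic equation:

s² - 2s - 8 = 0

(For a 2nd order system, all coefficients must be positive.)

Coefficients: 1, -2, -8. b=-2, c=-8 not positive, so system is unstable.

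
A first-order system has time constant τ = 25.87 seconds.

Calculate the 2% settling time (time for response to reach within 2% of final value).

For first-order system, 2% settling time ≈ 4τ = 4 × 25.87 = 103.48 s.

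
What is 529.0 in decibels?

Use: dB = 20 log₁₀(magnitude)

dB = 20 log₁₀(529.0) = 54.5 dB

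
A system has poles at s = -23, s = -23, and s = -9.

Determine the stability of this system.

All poles are in the left half-plane. System is stable.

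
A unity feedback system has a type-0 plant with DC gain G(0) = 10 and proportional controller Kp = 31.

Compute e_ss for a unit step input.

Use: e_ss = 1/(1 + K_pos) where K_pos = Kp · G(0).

K_pos = Kp · G(0) = 31 × 10 = 310. e_ss = 1/(1 + 310) = 0.0032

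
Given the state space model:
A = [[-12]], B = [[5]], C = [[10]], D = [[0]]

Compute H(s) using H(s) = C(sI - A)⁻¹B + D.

(sI - A)⁻¹ = 1/(s + 12). H(s) = 10 × 5/(s + 12) + 0 = 50/(s + 12).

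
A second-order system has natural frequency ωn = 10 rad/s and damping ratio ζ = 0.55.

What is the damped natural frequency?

ωd = ωn√(1 - ζ²) = 10√(1 - 0.55²) = 8.35 rad/s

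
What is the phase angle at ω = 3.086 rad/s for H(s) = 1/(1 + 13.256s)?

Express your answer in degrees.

Phase = -arctan(ωτ) = -arctan(3.086 × 13.256) = -88.6°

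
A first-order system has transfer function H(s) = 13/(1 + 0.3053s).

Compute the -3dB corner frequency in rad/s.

Corner frequency = 1/τ = 1/0.3053 = 3.275 rad/s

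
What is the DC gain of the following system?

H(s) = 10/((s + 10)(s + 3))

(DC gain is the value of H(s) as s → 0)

DC gain = H(0) = 10/(10 × 3) = 10/30 = 0.3333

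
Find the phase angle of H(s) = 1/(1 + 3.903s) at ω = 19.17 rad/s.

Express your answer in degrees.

Phase = -arctan(ωτ) = -arctan(19.17 × 3.903) = -89.2°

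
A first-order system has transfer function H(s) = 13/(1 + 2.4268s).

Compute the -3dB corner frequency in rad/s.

Corner frequency = 1/τ = 1/2.4268 = 0.412 rad/s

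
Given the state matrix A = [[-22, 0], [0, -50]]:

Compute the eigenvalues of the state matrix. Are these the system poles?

For diagonal matrix, eigenvalues are diagonal entries: λ₁ = -22, λ₂ = -50. Eigenvalues of A = system poles.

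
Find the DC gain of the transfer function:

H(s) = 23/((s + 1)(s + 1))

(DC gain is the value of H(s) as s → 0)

DC gain = H(0) = 23/(1 × 1) = 23/1 = 23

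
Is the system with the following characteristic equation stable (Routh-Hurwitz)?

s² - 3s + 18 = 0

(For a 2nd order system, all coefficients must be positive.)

Coefficients: 1, -3, 18. b=-3 not positive, so system is unstable.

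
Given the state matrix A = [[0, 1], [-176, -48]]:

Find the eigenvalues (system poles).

det(A - λI) = λ² - (-48)λ + 176 = (λ - (-44))(λ - (-4)). Eigenvalues: -44, -4.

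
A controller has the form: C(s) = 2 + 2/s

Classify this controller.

This is a Proportional-Integral (PI) controller.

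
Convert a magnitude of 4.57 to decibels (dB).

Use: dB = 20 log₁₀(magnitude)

dB = 20 log₁₀(4.57) = 13.2 dB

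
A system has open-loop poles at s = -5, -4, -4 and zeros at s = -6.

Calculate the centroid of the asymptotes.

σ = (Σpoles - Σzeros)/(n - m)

σ = (Σpoles - Σzeros)/(n - m) = (-13 - (-6))/(3 - 1) = -7/2 = -3.5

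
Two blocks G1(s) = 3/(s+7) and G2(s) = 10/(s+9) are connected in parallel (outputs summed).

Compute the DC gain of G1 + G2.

Parallel: G_eq = G1 + G2. DC gain = G1(0) + G2(0) = 3/7 + 10/9 = 0.4286 + 1.1111 = 1.5397.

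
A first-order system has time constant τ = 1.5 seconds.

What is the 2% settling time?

For first-order system, 2% settling time ≈ 4τ = 4 × 1.5 = 6.0 s.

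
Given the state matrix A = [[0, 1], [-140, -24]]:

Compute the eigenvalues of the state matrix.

det(A - λI) = λ² - (-24)λ + 140 = (λ - (-14))(λ - (-10)). Eigenvalues: -14, -10.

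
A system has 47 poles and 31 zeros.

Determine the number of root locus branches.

Root locus has n branches where n = number of poles = 47.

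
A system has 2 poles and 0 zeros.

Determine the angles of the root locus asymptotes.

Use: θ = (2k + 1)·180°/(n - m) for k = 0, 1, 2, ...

n - m = 2 - 0 = 2. Angles: θk = (2k + 1)·180°/2 = 90°, 270°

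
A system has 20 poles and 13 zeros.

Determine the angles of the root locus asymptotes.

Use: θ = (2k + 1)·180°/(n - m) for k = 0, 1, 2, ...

n - m = 20 - 13 = 7. Angles: θk = (2k + 1)·180°/7 = 25.71°, 77.14°, 128.57°, 180°, 231.43°, 282.86°, 334.29°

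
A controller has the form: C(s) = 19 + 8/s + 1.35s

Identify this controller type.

This is a Proportional-Integral-Derivative (PID) controller.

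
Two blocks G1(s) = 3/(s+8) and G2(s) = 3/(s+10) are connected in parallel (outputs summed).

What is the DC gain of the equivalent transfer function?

Parallel: G_eq = G1 + G2. DC gain = G1(0) + G2(0) = 3/8 + 3/10 = 0.375 + 0.3 = 0.675.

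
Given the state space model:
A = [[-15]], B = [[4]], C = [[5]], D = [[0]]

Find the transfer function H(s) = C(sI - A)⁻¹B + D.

(sI - A)⁻¹ = 1/(s + 15). H(s) = 5 × 4/(s + 15) + 0 = 20/(s + 15).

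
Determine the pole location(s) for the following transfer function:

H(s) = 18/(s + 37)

Pole is where denominator = 0: s + 37 = 0, so s = -37.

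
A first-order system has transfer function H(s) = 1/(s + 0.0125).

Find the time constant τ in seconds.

For H(s) = 1/(s + 1/τ), the pole is at -1/τ = -0.0125, so τ = 1/0.0125 = 80 s.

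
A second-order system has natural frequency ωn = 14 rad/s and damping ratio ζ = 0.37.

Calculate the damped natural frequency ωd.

ωd = ωn√(1 - ζ²) = 14√(1 - 0.37²) = 13.01 rad/s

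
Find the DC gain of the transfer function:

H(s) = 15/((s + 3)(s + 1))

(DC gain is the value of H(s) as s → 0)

DC gain = H(0) = 15/(3 × 1) = 15/3 = 5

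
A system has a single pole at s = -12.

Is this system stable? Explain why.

Pole at s = -12 is in the left half-plane. Stable.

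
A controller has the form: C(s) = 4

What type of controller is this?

This is a Proportional (P) controller.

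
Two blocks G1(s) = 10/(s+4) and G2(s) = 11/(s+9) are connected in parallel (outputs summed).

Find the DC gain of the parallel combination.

Parallel: G_eq = G1 + G2. DC gain = G1(0) + G2(0) = 10/4 + 11/9 = 2.5 + 1.2222 = 3.7222.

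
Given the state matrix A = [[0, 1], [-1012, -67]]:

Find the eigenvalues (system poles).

det(A - λI) = λ² - (-67)λ + 1012 = (λ - (-23))(λ - (-44)). Eigenvalues: -23, -44.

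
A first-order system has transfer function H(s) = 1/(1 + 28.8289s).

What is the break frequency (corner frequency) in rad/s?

Corner frequency = 1/τ = 1/28.8289 = 0.035 rad/s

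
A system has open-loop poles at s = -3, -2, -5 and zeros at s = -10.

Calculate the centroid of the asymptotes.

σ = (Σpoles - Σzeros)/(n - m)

σ = (Σpoles - Σzeros)/(n - m) = (-10 - (-10))/(3 - 1) = 0/2 = 0.0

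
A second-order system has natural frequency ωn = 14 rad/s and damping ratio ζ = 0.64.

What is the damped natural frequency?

ωd = ωn√(1 - ζ²) = 14√(1 - 0.64²) = 10.76 rad/s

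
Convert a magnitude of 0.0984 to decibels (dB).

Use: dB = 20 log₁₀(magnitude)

dB = 20 log₁₀(0.0984) = -20.1 dB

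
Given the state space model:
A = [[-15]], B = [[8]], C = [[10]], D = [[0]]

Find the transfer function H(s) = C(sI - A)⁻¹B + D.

(sI - A)⁻¹ = 1/(s + 15). H(s) = 10 × 8/(s + 15) + 0 = 80/(s + 15).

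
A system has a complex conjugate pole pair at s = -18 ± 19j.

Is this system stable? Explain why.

Real part of poles is -18 (< 0, left half-plane). Stable.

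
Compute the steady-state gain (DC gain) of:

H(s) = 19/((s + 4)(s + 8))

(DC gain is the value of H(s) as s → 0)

DC gain = H(0) = 19/(4 × 8) = 19/32 = 0.59375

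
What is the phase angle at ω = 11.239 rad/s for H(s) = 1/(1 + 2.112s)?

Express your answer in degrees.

Phase = -arctan(ωτ) = -arctan(11.239 × 2.112) = -87.6°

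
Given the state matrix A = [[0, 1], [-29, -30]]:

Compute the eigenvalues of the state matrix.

det(A - λI) = λ² - (-30)λ + 29 = (λ - (-29))(λ - (-1)). Eigenvalues: -29, -1.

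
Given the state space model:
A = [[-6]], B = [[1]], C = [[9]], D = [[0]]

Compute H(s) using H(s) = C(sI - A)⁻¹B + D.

(sI - A)⁻¹ = 1/(s + 6). H(s) = 9 × 1/(s + 6) + 0 = 9/(s + 6).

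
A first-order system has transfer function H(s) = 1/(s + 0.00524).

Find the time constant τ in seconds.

For H(s) = 1/(s + 1/τ), the pole is at -1/τ = -0.00524, so τ = 1/0.00524 = 190.8 s.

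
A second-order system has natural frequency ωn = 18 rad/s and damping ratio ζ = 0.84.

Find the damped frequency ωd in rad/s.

ωd = ωn√(1 - ζ²) = 18√(1 - 0.84²) = 9.77 rad/s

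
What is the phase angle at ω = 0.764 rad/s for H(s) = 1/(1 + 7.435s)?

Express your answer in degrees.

Phase = -arctan(ωτ) = -arctan(0.764 × 7.435) = -80.0°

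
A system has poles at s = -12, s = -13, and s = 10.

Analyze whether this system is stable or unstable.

Pole(s) at s = 10 are not in the left half-plane. System is unstable.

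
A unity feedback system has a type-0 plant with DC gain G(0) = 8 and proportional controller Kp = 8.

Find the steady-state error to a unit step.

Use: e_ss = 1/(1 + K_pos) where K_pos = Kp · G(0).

K_pos = Kp · G(0) = 8 × 8 = 64. e_ss = 1/(1 + 64) = 0.0154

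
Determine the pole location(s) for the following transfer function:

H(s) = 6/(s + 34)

Pole is where denominator = 0: s + 34 = 0, so s = -34.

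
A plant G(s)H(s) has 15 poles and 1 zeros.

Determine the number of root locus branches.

Root locus has n branches where n = number of poles = 15.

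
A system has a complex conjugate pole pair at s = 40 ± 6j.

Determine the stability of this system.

Real part of poles is 40 (> 0, right half-plane). Unstable.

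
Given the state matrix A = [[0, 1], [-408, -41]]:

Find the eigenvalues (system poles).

det(A - λI) = λ² - (-41)λ + 408 = (λ - (-17))(λ - (-24)). Eigenvalues: -17, -24.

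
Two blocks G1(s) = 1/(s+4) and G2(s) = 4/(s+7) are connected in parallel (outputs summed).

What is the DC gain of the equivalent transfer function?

Parallel: G_eq = G1 + G2. DC gain = G1(0) + G2(0) = 1/4 + 4/7 = 0.25 + 0.5714 = 0.8214.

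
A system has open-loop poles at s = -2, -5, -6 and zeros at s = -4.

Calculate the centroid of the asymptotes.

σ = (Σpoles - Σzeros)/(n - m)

σ = (Σpoles - Σzeros)/(n - m) = (-13 - (-4))/(3 - 1) = -9/2 = -4.5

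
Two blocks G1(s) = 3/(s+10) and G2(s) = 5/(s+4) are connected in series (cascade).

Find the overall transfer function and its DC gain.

Series: multiply transfer functions. G_eq = 3/(s+10) × 5/(s+4) = 15/((s+10)(s+4)). DC gain = 15/(10×4) = 0.375.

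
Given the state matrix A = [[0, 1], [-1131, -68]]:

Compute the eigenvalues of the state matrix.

det(A - λI) = λ² - (-68)λ + 1131 = (λ - (-39))(λ - (-29)). Eigenvalues: -39, -29.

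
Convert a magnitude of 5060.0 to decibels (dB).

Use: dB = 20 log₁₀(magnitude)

dB = 20 log₁₀(5060.0) = 74.1 dB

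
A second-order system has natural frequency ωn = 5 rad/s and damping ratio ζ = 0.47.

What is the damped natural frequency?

ωd = ωn√(1 - ζ²) = 5√(1 - 0.47²) = 4.41 rad/s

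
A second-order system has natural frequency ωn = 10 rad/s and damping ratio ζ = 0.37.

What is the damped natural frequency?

ωd = ωn√(1 - ζ²) = 10√(1 - 0.37²) = 9.29 rad/s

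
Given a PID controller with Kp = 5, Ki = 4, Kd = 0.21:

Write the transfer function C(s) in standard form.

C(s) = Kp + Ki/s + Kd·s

Substituting values: C(s) = 5 + 4/s + 0.21s = (0.21s² + 5s + 4)/s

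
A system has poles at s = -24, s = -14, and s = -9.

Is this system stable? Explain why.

All poles are in the left half-plane. System is stable.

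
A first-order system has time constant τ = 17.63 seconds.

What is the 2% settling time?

For first-order system, 2% settling time ≈ 4τ = 4 × 17.63 = 70.52 s.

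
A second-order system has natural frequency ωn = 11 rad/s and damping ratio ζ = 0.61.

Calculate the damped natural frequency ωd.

ωd = ωn√(1 - ζ²) = 11√(1 - 0.61²) = 8.72 rad/s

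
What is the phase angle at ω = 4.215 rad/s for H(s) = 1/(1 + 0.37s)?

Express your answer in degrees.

Phase = -arctan(ωτ) = -arctan(4.215 × 0.37) = -57.3°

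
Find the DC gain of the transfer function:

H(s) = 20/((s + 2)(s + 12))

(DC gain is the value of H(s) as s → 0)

DC gain = H(0) = 20/(2 × 12) = 20/24 = 0.8333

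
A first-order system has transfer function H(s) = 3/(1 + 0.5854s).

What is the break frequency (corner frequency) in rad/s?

Corner frequency = 1/τ = 1/0.5854 = 1.708 rad/s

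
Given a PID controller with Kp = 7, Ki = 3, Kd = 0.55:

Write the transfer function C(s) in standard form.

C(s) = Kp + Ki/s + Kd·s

Substituting values: C(s) = 7 + 3/s + 0.55s = (0.55s² + 7s + 3)/s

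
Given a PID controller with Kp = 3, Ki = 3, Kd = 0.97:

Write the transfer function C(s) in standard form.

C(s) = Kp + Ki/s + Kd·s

Substituting values: C(s) = 3 + 3/s + 0.97s = (0.97s² + 3s + 3)/s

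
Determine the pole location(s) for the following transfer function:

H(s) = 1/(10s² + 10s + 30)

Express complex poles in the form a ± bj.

Discriminant = 10² - 4×10×30 = 100 - 1200 = -1100 < 0, so the poles are a complex conjugate pair s = (-10 ± j√1100)/(2×10). Real part = -10/(2×10) = -10/20 = -0.5; imaginary part = ±√1100/(2×10) ≈ 1.6583. Poles: s = -0.5 ± 1.6583j.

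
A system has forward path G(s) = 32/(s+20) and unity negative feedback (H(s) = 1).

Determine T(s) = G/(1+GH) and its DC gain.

T(s) = G/(1+GH) = [32/(s+20)] / [1 + 32/(s+20)] = 32/(s+20+32) = 32/(s+52). DC gain = 32/52 = 0.6154.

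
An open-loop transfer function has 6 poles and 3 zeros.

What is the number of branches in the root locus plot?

Root locus has n branches where n = number of poles = 6.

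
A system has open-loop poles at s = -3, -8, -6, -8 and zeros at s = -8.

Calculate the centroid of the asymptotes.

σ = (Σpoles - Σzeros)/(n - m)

σ = (Σpoles - Σzeros)/(n - m) = (-25 - (-8))/(4 - 1) = -17/3 = -5.67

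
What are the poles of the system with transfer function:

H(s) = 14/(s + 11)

Pole is where denominator = 0: s + 11 = 0, so s = -11.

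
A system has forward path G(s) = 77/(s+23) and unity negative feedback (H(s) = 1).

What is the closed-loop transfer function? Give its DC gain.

T(s) = G/(1+GH) = [77/(s+23)] / [1 + 77/(s+23)] = 77/(s+23+77) = 77/(s+100). DC gain = 77/100 = 0.77.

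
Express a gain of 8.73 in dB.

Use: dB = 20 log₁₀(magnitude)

dB = 20 log₁₀(8.73) = 18.8 dB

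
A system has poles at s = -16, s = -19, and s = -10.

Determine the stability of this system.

All poles are in the left half-plane. System is stable.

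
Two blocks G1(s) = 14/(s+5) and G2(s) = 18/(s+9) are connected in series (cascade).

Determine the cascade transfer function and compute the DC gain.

Series: multiply transfer functions. G_eq = 14/(s+5) × 18/(s+9) = 252/((s+5)(s+9)). DC gain = 252/(5×9) = 5.6.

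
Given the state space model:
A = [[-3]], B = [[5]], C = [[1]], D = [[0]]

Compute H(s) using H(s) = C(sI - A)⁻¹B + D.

(sI - A)⁻¹ = 1/(s + 3). H(s) = 1 × 5/(s + 3) + 0 = 5/(s + 3).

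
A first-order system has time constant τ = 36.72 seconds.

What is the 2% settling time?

For first-order system, 2% settling time ≈ 4τ = 4 × 36.72 = 146.88 s.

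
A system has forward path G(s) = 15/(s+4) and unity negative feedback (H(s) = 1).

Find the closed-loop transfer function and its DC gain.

T(s) = G/(1+GH) = [15/(s+4)] / [1 + 15/(s+4)] = 15/(s+4+15) = 15/(s+19). DC gain = 15/19 = 0.7895.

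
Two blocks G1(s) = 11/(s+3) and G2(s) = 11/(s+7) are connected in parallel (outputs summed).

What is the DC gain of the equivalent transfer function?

Parallel: G_eq = G1 + G2. DC gain = G1(0) + G2(0) = 11/3 + 11/7 = 3.6667 + 1.5714 = 5.2381.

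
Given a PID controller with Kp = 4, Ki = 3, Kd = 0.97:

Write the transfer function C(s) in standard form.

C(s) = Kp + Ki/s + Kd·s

Substituting values: C(s) = 4 + 3/s + 0.97s = (0.97s² + 4s + 3)/s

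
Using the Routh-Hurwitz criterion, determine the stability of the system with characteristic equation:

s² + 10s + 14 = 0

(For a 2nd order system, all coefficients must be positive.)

Coefficients: 1, 10, 14. All positive, so system is stable.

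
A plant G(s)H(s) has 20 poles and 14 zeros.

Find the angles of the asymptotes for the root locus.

n - m = 20 - 14 = 6. Angles: θk = (2k + 1)·180°/6 = 30°, 90°, 150°, 210°, 270°, 330°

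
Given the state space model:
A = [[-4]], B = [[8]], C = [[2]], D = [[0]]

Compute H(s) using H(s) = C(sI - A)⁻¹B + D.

(sI - A)⁻¹ = 1/(s + 4). H(s) = 2 × 8/(s + 4) + 0 = 16/(s + 4).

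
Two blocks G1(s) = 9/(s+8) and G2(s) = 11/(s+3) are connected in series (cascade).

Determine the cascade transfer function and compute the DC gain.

Series: multiply transfer functions. G_eq = 9/(s+8) × 11/(s+3) = 99/((s+8)(s+3)). DC gain = 99/(8×3) = 4.125.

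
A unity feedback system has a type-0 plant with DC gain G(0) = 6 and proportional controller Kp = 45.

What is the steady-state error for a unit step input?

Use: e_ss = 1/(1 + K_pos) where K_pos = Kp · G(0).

K_pos = Kp · G(0) = 45 × 6 = 270. e_ss = 1/(1 + 270) = 0.0037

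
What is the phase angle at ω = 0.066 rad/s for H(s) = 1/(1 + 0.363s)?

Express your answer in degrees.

Phase = -arctan(ωτ) = -arctan(0.066 × 0.363) = -1.4°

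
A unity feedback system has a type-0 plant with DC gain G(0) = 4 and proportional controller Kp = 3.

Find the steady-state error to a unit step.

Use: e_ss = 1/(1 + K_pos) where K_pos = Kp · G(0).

K_pos = Kp · G(0) = 3 × 4 = 12. e_ss = 1/(1 + 12) = 0.0769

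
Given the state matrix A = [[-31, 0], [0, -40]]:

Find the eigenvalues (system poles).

For diagonal matrix, eigenvalues are diagonal entries: λ₁ = -31, λ₂ = -40.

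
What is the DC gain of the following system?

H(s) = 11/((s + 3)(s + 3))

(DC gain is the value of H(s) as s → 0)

DC gain = H(0) = 11/(3 × 3) = 11/9 = 1.2222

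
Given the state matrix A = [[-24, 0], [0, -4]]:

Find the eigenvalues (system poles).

For diagonal matrix, eigenvalues are diagonal entries: λ₁ = -24, λ₂ = -4.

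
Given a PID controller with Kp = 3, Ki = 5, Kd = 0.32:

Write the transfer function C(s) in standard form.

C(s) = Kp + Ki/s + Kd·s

Substituting values: C(s) = 3 + 5/s + 0.32s = (0.32s² + 3s + 5)/s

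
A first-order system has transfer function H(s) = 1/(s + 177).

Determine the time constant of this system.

For H(s) = 1/(s + 1/τ), the pole is at -1/τ = -177, so τ = 1/177 = 0.0056 s.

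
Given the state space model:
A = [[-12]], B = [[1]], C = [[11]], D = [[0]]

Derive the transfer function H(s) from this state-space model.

(sI - A)⁻¹ = 1/(s + 12). H(s) = 11 × 1/(s + 12) + 0 = 11/(s + 12).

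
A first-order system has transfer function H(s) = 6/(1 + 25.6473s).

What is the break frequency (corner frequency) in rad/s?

Corner frequency = 1/τ = 1/25.6473 = 0.039 rad/s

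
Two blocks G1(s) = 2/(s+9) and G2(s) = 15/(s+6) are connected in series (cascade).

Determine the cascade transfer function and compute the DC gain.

Series: multiply transfer functions. G_eq = 2/(s+9) × 15/(s+6) = 30/((s+9)(s+6)). DC gain = 30/(9×6) = 0.5556.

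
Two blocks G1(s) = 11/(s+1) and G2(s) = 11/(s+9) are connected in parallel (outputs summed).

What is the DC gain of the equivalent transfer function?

Parallel: G_eq = G1 + G2. DC gain = G1(0) + G2(0) = 11/1 + 11/9 = 11 + 1.2222 = 12.2222.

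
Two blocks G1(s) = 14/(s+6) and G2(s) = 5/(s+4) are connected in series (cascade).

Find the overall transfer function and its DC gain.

Series: multiply transfer functions. G_eq = 14/(s+6) × 5/(s+4) = 70/((s+6)(s+4)). DC gain = 70/(6×4) = 2.9167.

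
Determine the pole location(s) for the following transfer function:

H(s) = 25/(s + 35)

Pole is where denominator = 0: s + 35 = 0, so s = -35.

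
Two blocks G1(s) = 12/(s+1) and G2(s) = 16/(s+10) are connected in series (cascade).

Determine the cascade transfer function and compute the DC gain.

Series: multiply transfer functions. G_eq = 12/(s+1) × 16/(s+10) = 192/((s+1)(s+10)). DC gain = 192/(1×10) = 19.2.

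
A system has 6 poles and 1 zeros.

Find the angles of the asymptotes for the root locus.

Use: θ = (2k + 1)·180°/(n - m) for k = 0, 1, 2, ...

n - m = 6 - 1 = 5. Angles: θk = (2k + 1)·180°/5 = 36°, 108°, 180°, 252°, 324°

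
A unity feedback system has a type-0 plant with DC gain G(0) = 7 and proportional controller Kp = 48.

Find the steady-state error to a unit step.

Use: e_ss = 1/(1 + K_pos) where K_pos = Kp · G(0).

K_pos = Kp · G(0) = 48 × 7 = 336. e_ss = 1/(1 + 336) = 0.0030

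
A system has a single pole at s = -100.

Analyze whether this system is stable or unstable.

Pole at s = -100 is in the left half-plane. Stable.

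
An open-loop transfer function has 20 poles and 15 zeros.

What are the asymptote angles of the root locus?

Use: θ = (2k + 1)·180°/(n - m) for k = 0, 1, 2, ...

n - m = 20 - 15 = 5. Angles: θk = (2k + 1)·180°/5 = 36°, 108°, 180°, 252°, 324°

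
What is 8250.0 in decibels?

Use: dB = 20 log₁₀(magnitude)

dB = 20 log₁₀(8250.0) = 78.3 dB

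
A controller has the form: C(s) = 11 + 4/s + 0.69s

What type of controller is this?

This is a Proportional-Integral-Derivative (PID) controller.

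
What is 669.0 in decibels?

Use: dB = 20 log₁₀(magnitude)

dB = 20 log₁₀(669.0) = 56.5 dB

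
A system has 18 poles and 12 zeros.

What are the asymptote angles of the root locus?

n - m = 18 - 12 = 6. Angles: θk = (2k + 1)·180°/6 = 30°, 90°, 150°, 210°, 270°, 330°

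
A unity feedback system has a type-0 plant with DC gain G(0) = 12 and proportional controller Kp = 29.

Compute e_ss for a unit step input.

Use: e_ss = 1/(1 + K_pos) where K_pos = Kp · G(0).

K_pos = Kp · G(0) = 29 × 12 = 348. e_ss = 1/(1 + 348) = 0.0029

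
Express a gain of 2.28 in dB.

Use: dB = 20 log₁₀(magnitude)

dB = 20 log₁₀(2.28) = 7.2 dB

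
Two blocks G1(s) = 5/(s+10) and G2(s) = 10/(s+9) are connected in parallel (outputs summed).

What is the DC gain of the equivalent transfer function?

Parallel: G_eq = G1 + G2. DC gain = G1(0) + G2(0) = 5/10 + 10/9 = 0.5 + 1.1111 = 1.6111.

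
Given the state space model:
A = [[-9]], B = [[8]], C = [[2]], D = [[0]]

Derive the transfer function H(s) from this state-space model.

(sI - A)⁻¹ = 1/(s + 9). H(s) = 2 × 8/(s + 9) + 0 = 16/(s + 9).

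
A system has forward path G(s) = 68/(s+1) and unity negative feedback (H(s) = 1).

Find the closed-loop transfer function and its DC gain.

T(s) = G/(1+GH) = [68/(s+1)] / [1 + 68/(s+1)] = 68/(s+1+68) = 68/(s+69). DC gain = 68/69 = 0.9855.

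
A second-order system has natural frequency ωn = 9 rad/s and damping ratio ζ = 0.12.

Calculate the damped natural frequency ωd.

ωd = ωn√(1 - ζ²) = 9√(1 - 0.12²) = 8.93 rad/s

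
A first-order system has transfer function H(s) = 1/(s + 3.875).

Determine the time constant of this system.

For H(s) = 1/(s + 1/τ), the pole is at -1/τ = -3.875, so τ = 1/3.875 = 0.2581 s.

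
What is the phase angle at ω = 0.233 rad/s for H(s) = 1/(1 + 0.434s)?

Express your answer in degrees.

Phase = -arctan(ωτ) = -arctan(0.233 × 0.434) = -5.8°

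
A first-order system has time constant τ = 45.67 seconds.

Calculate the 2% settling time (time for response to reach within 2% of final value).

For first-order system, 2% settling time ≈ 4τ = 4 × 45.67 = 182.68 s.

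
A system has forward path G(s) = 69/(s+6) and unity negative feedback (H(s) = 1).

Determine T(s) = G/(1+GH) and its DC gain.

T(s) = G/(1+GH) = [69/(s+6)] / [1 + 69/(s+6)] = 69/(s+6+69) = 69/(s+75). DC gain = 69/75 = 0.92.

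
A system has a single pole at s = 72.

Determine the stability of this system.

Pole at s = 72 is in the right half-plane. Unstable.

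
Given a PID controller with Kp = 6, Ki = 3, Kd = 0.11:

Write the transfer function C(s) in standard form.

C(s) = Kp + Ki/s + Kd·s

Substituting values: C(s) = 6 + 3/s + 0.11s = (0.11s² + 6s + 3)/s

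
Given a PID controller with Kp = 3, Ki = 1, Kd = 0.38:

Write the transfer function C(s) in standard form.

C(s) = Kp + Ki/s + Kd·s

Substituting values: C(s) = 3 + 1/s + 0.38s = (0.38s² + 3s + 1)/s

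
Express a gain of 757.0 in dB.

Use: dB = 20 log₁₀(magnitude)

dB = 20 log₁₀(757.0) = 57.6 dB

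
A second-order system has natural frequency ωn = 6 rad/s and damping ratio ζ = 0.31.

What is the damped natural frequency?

ωd = ωn√(1 - ζ²) = 6√(1 - 0.31²) = 5.7 rad/s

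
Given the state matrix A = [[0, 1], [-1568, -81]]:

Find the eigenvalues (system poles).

det(A - λI) = λ² - (-81)λ + 1568 = (λ - (-49))(λ - (-32)). Eigenvalues: -49, -32.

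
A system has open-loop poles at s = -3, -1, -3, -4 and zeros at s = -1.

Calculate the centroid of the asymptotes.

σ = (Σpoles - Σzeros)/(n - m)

σ = (Σpoles - Σzeros)/(n - m) = (-11 - (-1))/(4 - 1) = -10/3 = -3.33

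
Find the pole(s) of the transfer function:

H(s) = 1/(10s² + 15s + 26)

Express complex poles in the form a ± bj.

Discriminant = 15² - 4×10×26 = 225 - 1040 = -815 < 0, so the poles are a complex conjugate pair s = (-15 ± j√815)/(2×10). Real part = -15/(2×10) = -15/20 = -0.75; imaginary part = ±√815/(2×10) ≈ 1.4274. Poles: s = -0.75 ± 1.4274j.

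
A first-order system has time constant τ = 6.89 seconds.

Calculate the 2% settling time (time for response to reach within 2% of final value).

For first-order system, 2% settling time ≈ 4τ = 4 × 6.89 = 27.56 s.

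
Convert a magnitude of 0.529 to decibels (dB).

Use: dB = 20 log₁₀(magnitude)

dB = 20 log₁₀(0.529) = -5.5 dB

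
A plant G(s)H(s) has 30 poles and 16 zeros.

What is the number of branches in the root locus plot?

Root locus has n branches where n = number of poles = 30.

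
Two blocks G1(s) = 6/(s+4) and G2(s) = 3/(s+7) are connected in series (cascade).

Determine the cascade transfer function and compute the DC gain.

Series: multiply transfer functions. G_eq = 6/(s+4) × 3/(s+7) = 18/((s+4)(s+7)). DC gain = 18/(4×7) = 0.6429.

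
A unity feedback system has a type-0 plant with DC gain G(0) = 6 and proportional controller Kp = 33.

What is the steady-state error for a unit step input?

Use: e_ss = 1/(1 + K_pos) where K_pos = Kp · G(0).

K_pos = Kp · G(0) = 33 × 6 = 198. e_ss = 1/(1 + 198) = 0.0050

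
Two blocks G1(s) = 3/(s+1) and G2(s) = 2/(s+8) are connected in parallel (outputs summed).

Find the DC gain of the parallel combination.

Parallel: G_eq = G1 + G2. DC gain = G1(0) + G2(0) = 3/1 + 2/8 = 3 + 0.25 = 3.25.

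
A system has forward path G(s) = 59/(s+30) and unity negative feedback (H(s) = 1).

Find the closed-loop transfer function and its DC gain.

T(s) = G/(1+GH) = [59/(s+30)] / [1 + 59/(s+30)] = 59/(s+30+59) = 59/(s+89). DC gain = 59/89 = 0.6629.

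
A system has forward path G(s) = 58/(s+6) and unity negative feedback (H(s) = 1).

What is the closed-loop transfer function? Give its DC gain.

T(s) = G/(1+GH) = [58/(s+6)] / [1 + 58/(s+6)] = 58/(s+6+58) = 58/(s+64). DC gain = 58/64 = 0.90625.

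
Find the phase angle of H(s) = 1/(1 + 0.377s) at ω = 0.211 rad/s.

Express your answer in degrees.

Phase = -arctan(ωτ) = -arctan(0.211 × 0.377) = -4.5°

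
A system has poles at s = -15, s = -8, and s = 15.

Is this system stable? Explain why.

Pole(s) at s = 15 are not in the left half-plane. System is unstable.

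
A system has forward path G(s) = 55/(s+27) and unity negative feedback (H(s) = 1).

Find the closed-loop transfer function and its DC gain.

T(s) = G/(1+GH) = [55/(s+27)] / [1 + 55/(s+27)] = 55/(s+27+55) = 55/(s+82). DC gain = 55/82 = 0.6707.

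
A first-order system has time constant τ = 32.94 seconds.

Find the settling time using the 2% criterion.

For first-order system, 2% settling time ≈ 4τ = 4 × 32.94 = 131.76 s.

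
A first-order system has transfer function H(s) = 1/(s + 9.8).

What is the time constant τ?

For H(s) = 1/(s + 1/τ), the pole is at -1/τ = -9.8, so τ = 1/9.8 = 0.1020 s.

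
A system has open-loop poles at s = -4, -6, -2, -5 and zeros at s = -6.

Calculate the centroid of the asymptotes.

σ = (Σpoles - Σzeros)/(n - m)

σ = (Σpoles - Σzeros)/(n - m) = (-17 - (-6))/(4 - 1) = -11/3 = -3.67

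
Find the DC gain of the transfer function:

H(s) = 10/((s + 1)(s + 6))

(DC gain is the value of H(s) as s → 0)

DC gain = H(0) = 10/(1 × 6) = 10/6 = 1.6667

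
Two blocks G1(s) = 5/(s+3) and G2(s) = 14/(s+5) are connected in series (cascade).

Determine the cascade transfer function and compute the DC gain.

Series: multiply transfer functions. G_eq = 5/(s+3) × 14/(s+5) = 70/((s+3)(s+5)). DC gain = 70/(3×5) = 4.6667.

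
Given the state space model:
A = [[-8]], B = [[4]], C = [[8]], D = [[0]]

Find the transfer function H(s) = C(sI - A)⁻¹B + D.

(sI - A)⁻¹ = 1/(s + 8). H(s) = 8 × 4/(s + 8) + 0 = 32/(s + 8).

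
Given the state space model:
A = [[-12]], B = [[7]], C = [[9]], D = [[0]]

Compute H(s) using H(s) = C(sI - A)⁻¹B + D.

(sI - A)⁻¹ = 1/(s + 12). H(s) = 9 × 7/(s + 12) + 0 = 63/(s + 12).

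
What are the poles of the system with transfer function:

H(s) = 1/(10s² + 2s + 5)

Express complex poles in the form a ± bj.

Discriminant = 2² - 4×10×5 = 4 - 200 = -196 < 0, so the poles are a complex conjugate pair s = (-2 ± j√196)/(2×10). Real part = -2/(2×10) = -2/20 = -0.1; imaginary part = ±√196/(2×10) = 14/20 = 0.7. Poles: s = -0.1 ± 0.7j.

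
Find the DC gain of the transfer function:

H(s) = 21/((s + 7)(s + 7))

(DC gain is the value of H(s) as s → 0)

DC gain = H(0) = 21/(7 × 7) = 21/49 = 0.4286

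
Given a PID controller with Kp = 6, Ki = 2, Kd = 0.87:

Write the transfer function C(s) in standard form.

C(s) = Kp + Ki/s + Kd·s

Substituting values: C(s) = 6 + 2/s + 0.87s = (0.87s² + 6s + 2)/s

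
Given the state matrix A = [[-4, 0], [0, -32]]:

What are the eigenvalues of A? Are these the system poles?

For diagonal matrix, eigenvalues are diagonal entries: λ₁ = -4, λ₂ = -32. Eigenvalues of A = system poles.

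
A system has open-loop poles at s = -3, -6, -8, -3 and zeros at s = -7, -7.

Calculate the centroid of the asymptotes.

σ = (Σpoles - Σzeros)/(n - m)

σ = (Σpoles - Σzeros)/(n - m) = (-20 - (-14))/(4 - 2) = -6/2 = -3.0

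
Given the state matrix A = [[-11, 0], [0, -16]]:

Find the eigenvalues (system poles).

For diagonal matrix, eigenvalues are diagonal entries: λ₁ = -11, λ₂ = -16.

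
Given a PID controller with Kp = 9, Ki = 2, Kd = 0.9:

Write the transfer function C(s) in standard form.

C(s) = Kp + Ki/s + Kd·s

Substituting values: C(s) = 9 + 2/s + 0.9s = (0.9s² + 9s + 2)/s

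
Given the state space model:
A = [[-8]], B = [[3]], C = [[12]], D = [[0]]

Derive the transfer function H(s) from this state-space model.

(sI - A)⁻¹ = 1/(s + 8). H(s) = 12 × 3/(s + 8) + 0 = 36/(s + 8).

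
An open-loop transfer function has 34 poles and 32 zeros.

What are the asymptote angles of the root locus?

n - m = 34 - 32 = 2. Angles: θk = (2k + 1)·180°/2 = 90°, 270°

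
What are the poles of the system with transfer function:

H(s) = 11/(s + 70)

Pole is where denominator = 0: s + 70 = 0, so s = -70.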